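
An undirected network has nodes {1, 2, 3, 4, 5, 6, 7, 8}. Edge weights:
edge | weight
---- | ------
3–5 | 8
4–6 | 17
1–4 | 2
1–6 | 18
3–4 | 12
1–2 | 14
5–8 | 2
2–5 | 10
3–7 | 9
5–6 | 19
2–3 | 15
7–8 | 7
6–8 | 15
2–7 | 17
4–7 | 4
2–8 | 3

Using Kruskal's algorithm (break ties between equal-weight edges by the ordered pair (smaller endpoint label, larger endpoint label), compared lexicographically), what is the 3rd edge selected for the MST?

2-8

Kruskal: consider edges lightest-first.
1–4 (2): add — endpoints in different components.
5–8 (2): add — endpoints in different components.
2–8 (3): add — endpoints in different components.
4–7 (4): add — endpoints in different components.
7–8 (7): add — endpoints in different components.
3–5 (8): add — endpoints in different components.
3–7 (9): skip — 3 and 7 already connected.
2–5 (10): skip — 2 and 5 already connected.
3–4 (12): skip — 3 and 4 already connected.
1–2 (14): skip — 1 and 2 already connected.
2–3 (15): skip — 2 and 3 already connected.
6–8 (15): add — endpoints in different components.
The 3rd edge added is 2–8.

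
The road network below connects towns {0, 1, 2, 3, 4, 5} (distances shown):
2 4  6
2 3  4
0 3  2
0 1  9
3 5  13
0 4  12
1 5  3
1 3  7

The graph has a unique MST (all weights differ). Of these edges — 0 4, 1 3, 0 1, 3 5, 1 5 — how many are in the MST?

Kruskal: consider edges lightest-first.
0 3 (2): add. Components now {0,3} {1} {2} {4} {5}
1 5 (3): add. Components now {0,3} {1,5} {2} {4}
2 3 (4): add. Components now {0,2,3} {1,5} {4}
2 4 (6): add. Components now {0,2,3,4} {1,5}
1 3 (7): add. Components now {0,1,2,3,4,5}
MST edge set: {0 3, 1 5, 2 3, 2 4, 1 3}.
Of the listed edges, {1 3, 1 5} are in the MST → 2.

2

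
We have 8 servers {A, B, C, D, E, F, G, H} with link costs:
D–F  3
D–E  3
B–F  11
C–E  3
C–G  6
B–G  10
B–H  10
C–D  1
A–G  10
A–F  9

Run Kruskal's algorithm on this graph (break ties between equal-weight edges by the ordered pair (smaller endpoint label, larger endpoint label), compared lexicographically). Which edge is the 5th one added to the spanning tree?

A-F

Kruskal: consider edges lightest-first.
C–D (1): add — endpoints in different components.
C–E (3): add — endpoints in different components.
D–E (3): skip — D and E already connected.
D–F (3): add — endpoints in different components.
C–G (6): add — endpoints in different components.
A–F (9): add — endpoints in different components.
A–G (10): skip — A and G already connected.
B–G (10): add — endpoints in different components.
B–H (10): add — endpoints in different components.
The 5th edge added is A–F.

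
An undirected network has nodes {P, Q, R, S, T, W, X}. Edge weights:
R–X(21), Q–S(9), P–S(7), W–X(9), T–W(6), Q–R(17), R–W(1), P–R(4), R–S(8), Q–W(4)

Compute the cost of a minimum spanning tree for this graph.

Prim, starting at P.
Step 1: frontier [P–R 4, P–S 7] → take P–R (4); add R.
Step 2: frontier [P–S 7, R–W 1, R–S 8, Q–R 17, R–X 21] → take R–W (1); add W.
Step 3: frontier [P–S 7, R–S 8, Q–R 17, R–X 21, Q–W 4, T–W 6, W–X 9] → take Q–W (4); add Q.
Step 4: frontier [P–S 7, Q–S 9, R–S 8, R–X 21, T–W 6, W–X 9] → take T–W (6); add T.
Step 5: frontier [P–S 7, Q–S 9, R–S 8, R–X 21, W–X 9] → take P–S (7); add S.
Step 6: frontier [R–X 21, W–X 9] → take W–X (9); add X.
MST edges: P–R, R–W, Q–W, T–W, P–S, W–X; total weight 4+1+4+6+7+9 = 31.

31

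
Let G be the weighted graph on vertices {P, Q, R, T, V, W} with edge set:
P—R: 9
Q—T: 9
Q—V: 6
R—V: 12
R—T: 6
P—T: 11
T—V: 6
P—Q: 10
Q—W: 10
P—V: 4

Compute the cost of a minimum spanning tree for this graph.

32

Grow the tree from R using Prim:
Step 1: cheapest edge leaving the tree is R—T (6); add T.
Step 2: cheapest edge leaving the tree is T—V (6); add V.
Step 3: cheapest edge leaving the tree is P—V (4); add P.
Step 4: cheapest edge leaving the tree is Q—V (6); add Q.
Step 5: cheapest edge leaving the tree is Q—W (10); add W.
MST edges: R—T, T—V, P—V, Q—V, Q—W; total weight 6+6+4+6+10 = 32.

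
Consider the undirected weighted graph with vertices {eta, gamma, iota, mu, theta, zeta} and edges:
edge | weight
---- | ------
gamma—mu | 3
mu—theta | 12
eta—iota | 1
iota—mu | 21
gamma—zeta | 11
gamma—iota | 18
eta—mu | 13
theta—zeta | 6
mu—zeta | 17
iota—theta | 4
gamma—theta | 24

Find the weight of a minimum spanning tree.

Kruskal's algorithm — process edges by increasing weight (ties by edge label):
eta—iota (1): add — endpoints in different components.
gamma—mu (3): add — endpoints in different components.
iota—theta (4): add — endpoints in different components.
theta—zeta (6): add — endpoints in different components.
gamma—zeta (11): add — endpoints in different components.
MST edges: eta—iota, gamma—mu, iota—theta, theta—zeta, gamma—zeta; total weight 1+3+4+6+11 = 25.

25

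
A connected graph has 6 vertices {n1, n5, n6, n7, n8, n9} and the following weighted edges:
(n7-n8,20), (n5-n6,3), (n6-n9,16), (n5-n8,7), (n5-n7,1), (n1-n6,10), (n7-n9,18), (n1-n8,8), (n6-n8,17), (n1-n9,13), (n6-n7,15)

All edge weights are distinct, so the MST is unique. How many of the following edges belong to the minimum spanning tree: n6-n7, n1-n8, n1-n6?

Sort edges by weight, then run Kruskal:
n5-n7 (1): add — endpoints in different components.
n5-n6 (3): add — endpoints in different components.
n5-n8 (7): add — endpoints in different components.
n1-n8 (8): add — endpoints in different components.
n1-n6 (10): skip — n1 and n6 already connected.
n1-n9 (13): add — endpoints in different components.
MST edge set: {n5-n7, n5-n6, n5-n8, n1-n8, n1-n9}.
Of the listed edges, {n1-n8} are in the MST → 1.

1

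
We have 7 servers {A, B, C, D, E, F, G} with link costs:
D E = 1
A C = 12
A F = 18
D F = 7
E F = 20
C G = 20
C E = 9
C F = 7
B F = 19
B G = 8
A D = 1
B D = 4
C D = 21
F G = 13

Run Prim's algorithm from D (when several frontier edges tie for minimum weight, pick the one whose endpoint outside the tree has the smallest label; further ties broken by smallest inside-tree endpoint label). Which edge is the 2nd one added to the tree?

Prim, starting at D.
Step 1: frontier [A D 1, D E 1, B D 4, D F 7, C D 21] → take A D (1); add A.
Step 2: frontier [A C 12, A F 18, D E 1, B D 4, D F 7, C D 21] → take D E (1); add E.
Step 3: frontier [A C 12, A F 18, B D 4, D F 7, C D 21, C E 9, E F 20] → take B D (4); add B.
Step 4: frontier [A C 12, A F 18, B G 8, B F 19, D F 7, C D 21, C E 9, E F 20] → take D F (7); add F.
Step 5: frontier [A C 12, B G 8, C D 21, C E 9, C F 7, F G 13] → take C F (7); add C.
Step 6: frontier [B G 8, C G 20, F G 13] → take B G (8); add G.
The 2nd edge added is D E.

D-E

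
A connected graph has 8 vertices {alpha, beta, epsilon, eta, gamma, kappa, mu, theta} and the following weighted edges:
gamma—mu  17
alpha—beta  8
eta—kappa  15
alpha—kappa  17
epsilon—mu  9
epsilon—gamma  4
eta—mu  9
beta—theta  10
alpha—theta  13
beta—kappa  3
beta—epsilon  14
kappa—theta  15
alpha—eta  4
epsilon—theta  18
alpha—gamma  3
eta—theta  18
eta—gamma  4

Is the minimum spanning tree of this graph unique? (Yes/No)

No

Kruskal: consider edges lightest-first.
alpha—gamma (3): add — endpoints in different components.
beta—kappa (3): add — endpoints in different components.
alpha—eta (4): add — endpoints in different components.
epsilon—gamma (4): add — endpoints in different components.
eta—gamma (4): skip — eta and gamma already connected.
alpha—beta (8): add — endpoints in different components.
epsilon—mu (9): add — endpoints in different components.
eta—mu (9): skip — eta and mu already connected.
beta—theta (10): add — endpoints in different components.
Non-tree edge eta—mu has weight 9, equal to the heaviest edge on its tree cycle — swapping gives another MST of the same weight. Not unique.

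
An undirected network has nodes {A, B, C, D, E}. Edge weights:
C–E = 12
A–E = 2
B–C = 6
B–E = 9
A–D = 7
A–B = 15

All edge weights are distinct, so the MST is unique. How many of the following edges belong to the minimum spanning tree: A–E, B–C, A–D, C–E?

Kruskal's algorithm — process edges by increasing weight (ties by edge label):
A–E (2): add. Components now {A,E} {B} {C} {D}
B–C (6): add. Components now {A,E} {B,C} {D}
A–D (7): add. Components now {A,D,E} {B,C}
B–E (9): add. Components now {A,B,C,D,E}
MST edge set: {A–E, B–C, A–D, B–E}.
Of the listed edges, {A–E, B–C, A–D} are in the MST → 3.

3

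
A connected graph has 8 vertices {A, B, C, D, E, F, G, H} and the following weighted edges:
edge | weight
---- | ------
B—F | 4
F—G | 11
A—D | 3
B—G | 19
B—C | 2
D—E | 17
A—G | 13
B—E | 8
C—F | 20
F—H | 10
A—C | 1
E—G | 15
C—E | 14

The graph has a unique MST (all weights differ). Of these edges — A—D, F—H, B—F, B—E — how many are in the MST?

4

Sort edges by weight, then run Kruskal:
A—C (1): add — endpoints in different components.
B—C (2): add — endpoints in different components.
A—D (3): add — endpoints in different components.
B—F (4): add — endpoints in different components.
B—E (8): add — endpoints in different components.
F—H (10): add — endpoints in different components.
F—G (11): add — endpoints in different components.
MST edge set: {A—C, B—C, A—D, B—F, B—E, F—H, F—G}.
Of the listed edges, {A—D, F—H, B—F, B—E} are in the MST → 4.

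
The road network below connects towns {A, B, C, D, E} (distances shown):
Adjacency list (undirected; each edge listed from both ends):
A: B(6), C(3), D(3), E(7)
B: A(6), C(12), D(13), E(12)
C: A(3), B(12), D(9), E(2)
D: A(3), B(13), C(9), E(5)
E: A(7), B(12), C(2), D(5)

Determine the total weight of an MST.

Kruskal: consider edges lightest-first.
C–E (2): add. Components now {A} {B} {C,E} {D}
A–C (3): add. Components now {A,C,E} {B} {D}
A–D (3): add. Components now {A,C,D,E} {B}
D–E (5): skip — D and E already connected.
A–B (6): add. Components now {A,B,C,D,E}
MST edges: C–E, A–C, A–D, A–B; total weight 2+3+3+6 = 14.

14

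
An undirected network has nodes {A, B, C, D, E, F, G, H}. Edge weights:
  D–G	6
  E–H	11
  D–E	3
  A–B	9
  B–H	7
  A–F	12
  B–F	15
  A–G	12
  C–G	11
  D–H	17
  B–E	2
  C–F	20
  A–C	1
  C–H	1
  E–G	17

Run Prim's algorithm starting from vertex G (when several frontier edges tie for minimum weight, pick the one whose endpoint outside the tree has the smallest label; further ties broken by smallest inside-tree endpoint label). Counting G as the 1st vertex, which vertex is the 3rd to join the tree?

E

Prim's algorithm from G:
Step 1: cheapest edge leaving the tree is D–G (6); add D.
Step 2: cheapest edge leaving the tree is D–E (3); add E.
Step 3: cheapest edge leaving the tree is B–E (2); add B.
Step 4: cheapest edge leaving the tree is B–H (7); add H.
Step 5: cheapest edge leaving the tree is C–H (1); add C.
Step 6: cheapest edge leaving the tree is A–C (1); add A.
Step 7: cheapest edge leaving the tree is A–F (12); add F.
Vertex order: G, D, E, B, H, C, A, F. The 3rd vertex is E.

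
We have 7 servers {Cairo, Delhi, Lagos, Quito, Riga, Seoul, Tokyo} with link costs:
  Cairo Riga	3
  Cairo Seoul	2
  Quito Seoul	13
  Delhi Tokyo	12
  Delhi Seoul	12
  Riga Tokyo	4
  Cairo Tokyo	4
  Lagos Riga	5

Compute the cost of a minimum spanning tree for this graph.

39

Prim's algorithm from Tokyo:
Step 1: frontier [Cairo Tokyo 4, Riga Tokyo 4, Delhi Tokyo 12] → take Cairo Tokyo (4); add Cairo.
Step 2: frontier [Cairo Seoul 2, Cairo Riga 3, Riga Tokyo 4, Delhi Tokyo 12] → take Cairo Seoul (2); add Seoul.
Step 3: frontier [Cairo Riga 3, Delhi Seoul 12, Quito Seoul 13, Riga Tokyo 4, Delhi Tokyo 12] → take Cairo Riga (3); add Riga.
Step 4: frontier [Lagos Riga 5, Delhi Seoul 12, Quito Seoul 13, Delhi Tokyo 12] → take Lagos Riga (5); add Lagos.
Step 5: frontier [Delhi Seoul 12, Quito Seoul 13, Delhi Tokyo 12] → take Delhi Seoul (12); add Delhi.
Step 6: frontier [Quito Seoul 13] → take Quito Seoul (13); add Quito.
MST edges: Cairo Tokyo, Cairo Seoul, Cairo Riga, Lagos Riga, Delhi Seoul, Quito Seoul; total weight 4+2+3+5+12+13 = 39.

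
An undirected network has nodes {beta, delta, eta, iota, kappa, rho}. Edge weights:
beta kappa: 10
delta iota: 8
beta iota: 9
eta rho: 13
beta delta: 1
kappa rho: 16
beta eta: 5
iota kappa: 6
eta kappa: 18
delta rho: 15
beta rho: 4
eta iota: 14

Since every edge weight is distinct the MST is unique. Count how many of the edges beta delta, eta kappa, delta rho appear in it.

Sort edges by weight, then run Kruskal:
beta delta (1): add. Components now {beta,delta} {iota} {rho} {kappa} {eta}
beta rho (4): add. Components now {beta,delta,rho} {iota} {kappa} {eta}
beta eta (5): add. Components now {beta,delta,eta,rho} {iota} {kappa}
iota kappa (6): add. Components now {beta,delta,eta,rho} {iota,kappa}
delta iota (8): add. Components now {beta,delta,eta,iota,kappa,rho}
MST edge set: {beta delta, beta rho, beta eta, iota kappa, delta iota}.
Of the listed edges, {beta delta} are in the MST → 1.

1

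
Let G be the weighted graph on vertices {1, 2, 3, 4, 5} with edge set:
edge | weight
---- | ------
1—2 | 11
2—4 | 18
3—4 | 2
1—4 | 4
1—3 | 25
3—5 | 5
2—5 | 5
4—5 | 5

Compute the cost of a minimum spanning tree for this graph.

16

Grow the tree from 1 using Prim:
Step 1: cheapest edge leaving the tree is 1—4 (4); add 4.
Step 2: cheapest edge leaving the tree is 3—4 (2); add 3.
Step 3: cheapest edge leaving the tree is 3—5 (5); add 5.
Step 4: cheapest edge leaving the tree is 2—5 (5); add 2.
MST edges: 1—4, 3—4, 3—5, 2—5; total weight 4+2+5+5 = 16.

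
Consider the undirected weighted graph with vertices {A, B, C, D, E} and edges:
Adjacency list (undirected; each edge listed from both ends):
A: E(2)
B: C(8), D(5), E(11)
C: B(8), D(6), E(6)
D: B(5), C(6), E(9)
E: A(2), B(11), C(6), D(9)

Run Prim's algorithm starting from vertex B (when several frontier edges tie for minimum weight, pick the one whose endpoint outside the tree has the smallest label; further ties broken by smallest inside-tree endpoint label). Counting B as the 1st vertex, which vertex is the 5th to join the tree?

A

Prim, starting at B.
Step 1: cheapest edge leaving the tree is B–D (5); add D.
Step 2: cheapest edge leaving the tree is C–D (6); add C.
Step 3: cheapest edge leaving the tree is C–E (6); add E.
Step 4: cheapest edge leaving the tree is A–E (2); add A.
Vertex order: B, D, C, E, A. The 5th vertex is A.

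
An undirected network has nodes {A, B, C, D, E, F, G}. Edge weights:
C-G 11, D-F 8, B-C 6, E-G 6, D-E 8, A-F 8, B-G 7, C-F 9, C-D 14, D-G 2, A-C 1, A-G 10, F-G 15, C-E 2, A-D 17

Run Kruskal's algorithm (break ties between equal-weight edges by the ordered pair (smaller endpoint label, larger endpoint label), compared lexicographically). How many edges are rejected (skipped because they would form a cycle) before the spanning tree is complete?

Sort edges by weight, then run Kruskal:
A-C (1): add — endpoints in different components.
C-E (2): add — endpoints in different components.
D-G (2): add — endpoints in different components.
B-C (6): add — endpoints in different components.
E-G (6): add — endpoints in different components.
B-G (7): skip — B and G already connected.
A-F (8): add — endpoints in different components.
Edges rejected before the tree was complete: 1.

1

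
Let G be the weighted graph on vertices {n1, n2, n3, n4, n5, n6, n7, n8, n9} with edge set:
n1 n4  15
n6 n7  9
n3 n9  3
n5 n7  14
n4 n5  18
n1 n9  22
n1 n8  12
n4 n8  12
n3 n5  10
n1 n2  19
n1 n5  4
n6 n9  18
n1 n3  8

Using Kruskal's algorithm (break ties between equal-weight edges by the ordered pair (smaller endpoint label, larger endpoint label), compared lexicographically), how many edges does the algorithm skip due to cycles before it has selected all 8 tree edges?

Kruskal: consider edges lightest-first.
n3 n9 (3): add — endpoints in different components.
n1 n5 (4): add — endpoints in different components.
n1 n3 (8): add — endpoints in different components.
n6 n7 (9): add — endpoints in different components.
n3 n5 (10): skip — n3 and n5 already connected.
n1 n8 (12): add — endpoints in different components.
n4 n8 (12): add — endpoints in different components.
n5 n7 (14): add — endpoints in different components.
n1 n4 (15): skip — n4 and n1 already connected.
n4 n5 (18): skip — n4 and n5 already connected.
n6 n9 (18): skip — n9 and n6 already connected.
n1 n2 (19): add — endpoints in different components.
Edges rejected before the tree was complete: 4.

4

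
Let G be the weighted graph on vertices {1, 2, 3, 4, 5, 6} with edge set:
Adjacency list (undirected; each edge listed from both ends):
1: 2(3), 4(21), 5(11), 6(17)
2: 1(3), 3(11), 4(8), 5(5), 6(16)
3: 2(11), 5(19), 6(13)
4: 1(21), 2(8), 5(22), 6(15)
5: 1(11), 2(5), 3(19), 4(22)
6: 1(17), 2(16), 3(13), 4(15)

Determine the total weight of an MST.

40

Grow the tree from 3 using Prim:
Step 1: frontier [2-3 11, 3-6 13, 3-5 19] → take 2-3 (11); add 2.
Step 2: frontier [1-2 3, 2-5 5, 2-4 8, 2-6 16, 3-6 13, 3-5 19] → take 1-2 (3); add 1.
Step 3: frontier [1-5 11, 1-6 17, 1-4 21, 2-5 5, 2-4 8, 2-6 16, 3-6 13, 3-5 19] → take 2-5 (5); add 5.
Step 4: frontier [1-6 17, 1-4 21, 2-4 8, 2-6 16, 3-6 13, 4-5 22] → take 2-4 (8); add 4.
Step 5: frontier [1-6 17, 2-6 16, 3-6 13, 4-6 15] → take 3-6 (13); add 6.
MST edges: 2-3, 1-2, 2-5, 2-4, 3-6; total weight 11+3+5+8+13 = 40.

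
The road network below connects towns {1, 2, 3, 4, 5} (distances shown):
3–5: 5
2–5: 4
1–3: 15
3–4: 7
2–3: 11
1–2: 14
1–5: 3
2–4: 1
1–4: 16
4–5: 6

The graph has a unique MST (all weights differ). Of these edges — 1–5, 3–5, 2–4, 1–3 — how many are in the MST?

Kruskal's algorithm — process edges by increasing weight (ties by edge label):
2–4 (1): add. Components now {1} {2,4} {3} {5}
1–5 (3): add. Components now {1,5} {2,4} {3}
2–5 (4): add. Components now {1,2,4,5} {3}
3–5 (5): add. Components now {1,2,3,4,5}
MST edge set: {2–4, 1–5, 2–5, 3–5}.
Of the listed edges, {1–5, 3–5, 2–4} are in the MST → 3.

3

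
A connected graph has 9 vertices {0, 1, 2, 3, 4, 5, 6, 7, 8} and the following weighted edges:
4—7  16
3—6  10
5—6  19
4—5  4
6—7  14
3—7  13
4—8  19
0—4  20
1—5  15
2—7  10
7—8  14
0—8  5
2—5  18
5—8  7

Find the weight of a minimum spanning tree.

Kruskal's algorithm — process edges by increasing weight (ties by edge label):
4—5 (4): add — endpoints in different components.
0—8 (5): add — endpoints in different components.
5—8 (7): add — endpoints in different components.
2—7 (10): add — endpoints in different components.
3—6 (10): add — endpoints in different components.
3—7 (13): add — endpoints in different components.
6—7 (14): skip — 6 and 7 already connected.
7—8 (14): add — endpoints in different components.
1—5 (15): add — endpoints in different components.
MST edges: 4—5, 0—8, 5—8, 2—7, 3—6, 3—7, 7—8, 1—5; total weight 4+5+7+10+10+13+14+15 = 78.

78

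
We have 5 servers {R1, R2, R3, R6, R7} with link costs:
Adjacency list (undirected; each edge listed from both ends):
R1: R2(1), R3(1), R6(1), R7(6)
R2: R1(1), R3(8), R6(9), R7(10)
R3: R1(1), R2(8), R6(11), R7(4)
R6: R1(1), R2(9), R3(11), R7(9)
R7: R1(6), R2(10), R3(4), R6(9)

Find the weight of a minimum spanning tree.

7

Sort edges by weight, then run Kruskal:
R1 R2 (1): add — endpoints in different components.
R1 R3 (1): add — endpoints in different components.
R1 R6 (1): add — endpoints in different components.
R3 R7 (4): add — endpoints in different components.
MST edges: R1 R2, R1 R3, R1 R6, R3 R7; total weight 1+1+1+4 = 7.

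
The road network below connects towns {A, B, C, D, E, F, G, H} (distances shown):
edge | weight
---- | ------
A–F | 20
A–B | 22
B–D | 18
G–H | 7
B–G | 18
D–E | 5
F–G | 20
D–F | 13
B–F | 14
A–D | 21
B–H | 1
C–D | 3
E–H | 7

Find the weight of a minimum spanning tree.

56

Prim's algorithm from C:
Step 1: frontier [C–D 3] → take C–D (3); add D.
Step 2: frontier [D–E 5, D–F 13, B–D 18, A–D 21] → take D–E (5); add E.
Step 3: frontier [D–F 13, B–D 18, A–D 21, E–H 7] → take E–H (7); add H.
Step 4: frontier [D–F 13, B–D 18, A–D 21, B–H 1, G–H 7] → take B–H (1); add B.
Step 5: frontier [B–F 14, B–G 18, A–B 22, D–F 13, A–D 21, G–H 7] → take G–H (7); add G.
Step 6: frontier [B–F 14, A–B 22, D–F 13, A–D 21, F–G 20] → take D–F (13); add F.
Step 7: frontier [A–B 22, A–D 21, A–F 20] → take A–F (20); add A.
MST edges: C–D, D–E, E–H, B–H, G–H, D–F, A–F; total weight 3+5+7+1+7+13+20 = 56.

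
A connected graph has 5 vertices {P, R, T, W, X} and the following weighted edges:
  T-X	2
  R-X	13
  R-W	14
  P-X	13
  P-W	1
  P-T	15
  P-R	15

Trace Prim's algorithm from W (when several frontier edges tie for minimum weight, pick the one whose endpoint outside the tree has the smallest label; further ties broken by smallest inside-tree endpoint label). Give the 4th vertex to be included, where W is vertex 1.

T

Prim, starting at W.
Step 1: frontier [P-W 1, R-W 14] → take P-W (1); add P.
Step 2: frontier [P-X 13, P-R 15, P-T 15, R-W 14] → take P-X (13); add X.
Step 3: frontier [P-R 15, P-T 15, R-W 14, T-X 2, R-X 13] → take T-X (2); add T.
Step 4: frontier [P-R 15, R-W 14, R-X 13] → take R-X (13); add R.
Vertex order: W, P, X, T, R. The 4th vertex is T.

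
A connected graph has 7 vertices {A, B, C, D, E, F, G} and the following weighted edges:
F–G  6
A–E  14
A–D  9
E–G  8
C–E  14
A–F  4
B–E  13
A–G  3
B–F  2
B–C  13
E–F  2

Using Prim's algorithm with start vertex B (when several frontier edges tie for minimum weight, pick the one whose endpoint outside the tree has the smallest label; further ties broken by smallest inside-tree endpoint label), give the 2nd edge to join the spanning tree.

E-F

Prim, starting at B.
Step 1: frontier [B–F 2, B–C 13, B–E 13] → take B–F (2); add F.
Step 2: frontier [B–C 13, B–E 13, E–F 2, A–F 4, F–G 6] → take E–F (2); add E.
Step 3: frontier [B–C 13, E–G 8, A–E 14, C–E 14, A–F 4, F–G 6] → take A–F (4); add A.
Step 4: frontier [A–G 3, A–D 9, B–C 13, E–G 8, C–E 14, F–G 6] → take A–G (3); add G.
Step 5: frontier [A–D 9, B–C 13, C–E 14] → take A–D (9); add D.
Step 6: frontier [B–C 13, C–E 14] → take B–C (13); add C.
The 2nd edge added is E–F.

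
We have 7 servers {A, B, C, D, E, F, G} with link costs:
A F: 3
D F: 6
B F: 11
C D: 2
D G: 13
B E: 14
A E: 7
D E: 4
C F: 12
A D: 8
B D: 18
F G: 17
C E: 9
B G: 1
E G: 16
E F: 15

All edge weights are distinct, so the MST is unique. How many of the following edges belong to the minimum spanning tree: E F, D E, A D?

1

Kruskal: consider edges lightest-first.
B G (1): add — endpoints in different components.
C D (2): add — endpoints in different components.
A F (3): add — endpoints in different components.
D E (4): add — endpoints in different components.
D F (6): add — endpoints in different components.
A E (7): skip — A and E already connected.
A D (8): skip — A and D already connected.
C E (9): skip — C and E already connected.
B F (11): add — endpoints in different components.
MST edge set: {B G, C D, A F, D E, D F, B F}.
Of the listed edges, {D E} are in the MST → 1.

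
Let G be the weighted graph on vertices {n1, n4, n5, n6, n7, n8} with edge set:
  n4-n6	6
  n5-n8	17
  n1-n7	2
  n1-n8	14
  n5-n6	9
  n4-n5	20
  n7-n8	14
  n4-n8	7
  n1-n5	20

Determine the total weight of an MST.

38

Kruskal: consider edges lightest-first.
n1-n7 (2): add — endpoints in different components.
n4-n6 (6): add — endpoints in different components.
n4-n8 (7): add — endpoints in different components.
n5-n6 (9): add — endpoints in different components.
n1-n8 (14): add — endpoints in different components.
MST edges: n1-n7, n4-n6, n4-n8, n5-n6, n1-n8; total weight 2+6+7+9+14 = 38.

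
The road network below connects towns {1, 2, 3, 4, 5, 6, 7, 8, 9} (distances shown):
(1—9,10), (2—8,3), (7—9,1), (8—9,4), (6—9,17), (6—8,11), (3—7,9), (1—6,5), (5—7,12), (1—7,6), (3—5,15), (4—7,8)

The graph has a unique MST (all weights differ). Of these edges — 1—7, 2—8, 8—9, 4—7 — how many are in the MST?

Kruskal: consider edges lightest-first.
7—9 (1): add — endpoints in different components.
2—8 (3): add — endpoints in different components.
8—9 (4): add — endpoints in different components.
1—6 (5): add — endpoints in different components.
1—7 (6): add — endpoints in different components.
4—7 (8): add — endpoints in different components.
3—7 (9): add — endpoints in different components.
1—9 (10): skip — 1 and 9 already connected.
6—8 (11): skip — 6 and 8 already connected.
5—7 (12): add — endpoints in different components.
MST edge set: {7—9, 2—8, 8—9, 1—6, 1—7, 4—7, 3—7, 5—7}.
Of the listed edges, {1—7, 2—8, 8—9, 4—7} are in the MST → 4.

4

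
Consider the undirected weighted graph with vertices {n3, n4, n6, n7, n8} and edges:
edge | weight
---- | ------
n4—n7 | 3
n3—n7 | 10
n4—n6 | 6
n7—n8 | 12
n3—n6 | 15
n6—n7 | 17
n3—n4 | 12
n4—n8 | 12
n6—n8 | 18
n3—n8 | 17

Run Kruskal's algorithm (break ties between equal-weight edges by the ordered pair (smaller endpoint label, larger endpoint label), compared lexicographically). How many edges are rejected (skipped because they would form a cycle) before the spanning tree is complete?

1

Kruskal's algorithm — process edges by increasing weight (ties by edge label):
n4—n7 (3): add. Components now {n4,n7} {n8} {n3} {n6}
n4—n6 (6): add. Components now {n4,n6,n7} {n8} {n3}
n3—n7 (10): add. Components now {n3,n4,n6,n7} {n8}
n3—n4 (12): skip — n4 and n3 already connected.
n4—n8 (12): add. Components now {n3,n4,n6,n7,n8}
Edges rejected before the tree was complete: 1.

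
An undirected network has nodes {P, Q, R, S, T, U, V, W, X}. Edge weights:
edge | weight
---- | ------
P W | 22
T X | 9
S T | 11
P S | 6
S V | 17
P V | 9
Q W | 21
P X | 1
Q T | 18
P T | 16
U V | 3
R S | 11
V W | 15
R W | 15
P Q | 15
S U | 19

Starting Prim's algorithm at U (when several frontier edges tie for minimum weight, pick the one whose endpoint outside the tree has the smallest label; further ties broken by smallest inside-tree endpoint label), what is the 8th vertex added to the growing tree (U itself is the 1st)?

Prim, starting at U.
Step 1: cheapest edge leaving the tree is U V (3); add V.
Step 2: cheapest edge leaving the tree is P V (9); add P.
Step 3: cheapest edge leaving the tree is P X (1); add X.
Step 4: cheapest edge leaving the tree is P S (6); add S.
Step 5: cheapest edge leaving the tree is T X (9); add T.
Step 6: cheapest edge leaving the tree is R S (11); add R.
Step 7: cheapest edge leaving the tree is P Q (15); add Q.
Step 8: cheapest edge leaving the tree is R W (15); add W.
Vertex order: U, V, P, X, S, T, R, Q, W. The 8th vertex is Q.

Q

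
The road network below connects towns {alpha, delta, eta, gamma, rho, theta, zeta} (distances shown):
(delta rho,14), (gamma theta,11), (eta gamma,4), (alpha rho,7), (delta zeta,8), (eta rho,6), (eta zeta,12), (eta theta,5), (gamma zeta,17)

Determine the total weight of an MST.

42

Sort edges by weight, then run Kruskal:
eta gamma (4): add — endpoints in different components.
eta theta (5): add — endpoints in different components.
eta rho (6): add — endpoints in different components.
alpha rho (7): add — endpoints in different components.
delta zeta (8): add — endpoints in different components.
gamma theta (11): skip — gamma and theta already connected.
eta zeta (12): add — endpoints in different components.
MST edges: eta gamma, eta theta, eta rho, alpha rho, delta zeta, eta zeta; total weight 4+5+6+7+8+12 = 42.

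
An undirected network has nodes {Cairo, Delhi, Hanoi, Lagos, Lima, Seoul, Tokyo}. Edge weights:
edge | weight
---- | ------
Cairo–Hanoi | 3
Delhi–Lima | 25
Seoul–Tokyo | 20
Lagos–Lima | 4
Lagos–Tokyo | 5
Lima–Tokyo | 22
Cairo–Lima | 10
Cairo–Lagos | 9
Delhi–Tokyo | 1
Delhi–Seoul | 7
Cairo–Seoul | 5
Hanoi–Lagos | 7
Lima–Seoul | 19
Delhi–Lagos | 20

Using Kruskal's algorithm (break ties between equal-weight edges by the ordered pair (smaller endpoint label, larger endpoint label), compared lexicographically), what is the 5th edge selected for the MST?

Lagos-Tokyo

Kruskal: consider edges lightest-first.
Delhi–Tokyo (1): add. Components now {Delhi,Tokyo} {Hanoi} {Seoul} {Cairo} {Lagos} {Lima}
Cairo–Hanoi (3): add. Components now {Delhi,Tokyo} {Cairo,Hanoi} {Seoul} {Lagos} {Lima}
Lagos–Lima (4): add. Components now {Delhi,Tokyo} {Cairo,Hanoi} {Seoul} {Lagos,Lima}
Cairo–Seoul (5): add. Components now {Delhi,Tokyo} {Cairo,Hanoi,Seoul} {Lagos,Lima}
Lagos–Tokyo (5): add. Components now {Delhi,Lagos,Lima,Tokyo} {Cairo,Hanoi,Seoul}
Delhi–Seoul (7): add. Components now {Cairo,Delhi,Hanoi,Lagos,Lima,Seoul,Tokyo}
The 5th edge added is Lagos–Tokyo.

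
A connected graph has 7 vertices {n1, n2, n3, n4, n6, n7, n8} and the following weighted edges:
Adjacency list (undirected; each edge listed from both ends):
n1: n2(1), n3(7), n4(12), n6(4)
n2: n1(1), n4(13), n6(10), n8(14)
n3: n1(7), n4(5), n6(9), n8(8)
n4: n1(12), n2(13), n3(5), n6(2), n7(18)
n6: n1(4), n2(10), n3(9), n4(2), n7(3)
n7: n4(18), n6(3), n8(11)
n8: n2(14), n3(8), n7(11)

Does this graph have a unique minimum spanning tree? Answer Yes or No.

Yes

Kruskal: consider edges lightest-first.
n1–n2 (1): add. Components now {n1,n2} {n8} {n4} {n3} {n6} {n7}
n4–n6 (2): add. Components now {n1,n2} {n8} {n4,n6} {n3} {n7}
n6–n7 (3): add. Components now {n1,n2} {n8} {n4,n6,n7} {n3}
n1–n6 (4): add. Components now {n1,n2,n4,n6,n7} {n8} {n3}
n3–n4 (5): add. Components now {n1,n2,n3,n4,n6,n7} {n8}
n1–n3 (7): skip — n1 and n3 already connected.
n3–n8 (8): add. Components now {n1,n2,n3,n4,n6,n7,n8}
Every non-tree edge has weight strictly greater than the heaviest edge on the tree path between its endpoints, so the MST is unique.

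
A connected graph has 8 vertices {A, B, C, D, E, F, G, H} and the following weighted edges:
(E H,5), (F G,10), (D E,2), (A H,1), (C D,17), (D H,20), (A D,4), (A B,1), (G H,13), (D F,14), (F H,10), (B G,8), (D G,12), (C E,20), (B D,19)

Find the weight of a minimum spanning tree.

Prim's algorithm from E:
Step 1: cheapest edge leaving the tree is D E (2); add D.
Step 2: cheapest edge leaving the tree is A D (4); add A.
Step 3: cheapest edge leaving the tree is A B (1); add B.
Step 4: cheapest edge leaving the tree is A H (1); add H.
Step 5: cheapest edge leaving the tree is B G (8); add G.
Step 6: cheapest edge leaving the tree is F G (10); add F.
Step 7: cheapest edge leaving the tree is C D (17); add C.
MST edges: D E, A D, A B, A H, B G, F G, C D; total weight 2+4+1+1+8+10+17 = 43.

43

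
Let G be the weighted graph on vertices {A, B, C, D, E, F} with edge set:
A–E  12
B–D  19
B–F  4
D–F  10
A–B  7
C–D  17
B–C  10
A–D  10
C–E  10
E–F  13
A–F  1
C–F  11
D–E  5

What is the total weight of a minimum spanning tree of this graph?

Prim's algorithm from F:
Step 1: cheapest edge leaving the tree is A–F (1); add A.
Step 2: cheapest edge leaving the tree is B–F (4); add B.
Step 3: cheapest edge leaving the tree is B–C (10); add C.
Step 4: cheapest edge leaving the tree is A–D (10); add D.
Step 5: cheapest edge leaving the tree is D–E (5); add E.
MST edges: A–F, B–F, B–C, A–D, D–E; total weight 1+4+10+10+5 = 30.

30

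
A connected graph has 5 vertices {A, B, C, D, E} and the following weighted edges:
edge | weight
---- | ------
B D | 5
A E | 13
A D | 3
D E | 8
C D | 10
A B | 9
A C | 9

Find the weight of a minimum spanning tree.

25

Prim's algorithm from D:
Step 1: cheapest edge leaving the tree is A D (3); add A.
Step 2: cheapest edge leaving the tree is B D (5); add B.
Step 3: cheapest edge leaving the tree is D E (8); add E.
Step 4: cheapest edge leaving the tree is A C (9); add C.
MST edges: A D, B D, D E, A C; total weight 3+5+8+9 = 25.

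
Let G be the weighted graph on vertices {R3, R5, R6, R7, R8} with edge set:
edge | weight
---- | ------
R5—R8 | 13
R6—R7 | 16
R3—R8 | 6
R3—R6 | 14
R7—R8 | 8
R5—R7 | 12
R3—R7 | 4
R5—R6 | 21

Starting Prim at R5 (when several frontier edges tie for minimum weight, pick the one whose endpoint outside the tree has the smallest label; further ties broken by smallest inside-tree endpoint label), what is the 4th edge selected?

R3-R6

Prim's algorithm from R5:
Step 1: cheapest edge leaving the tree is R5—R7 (12); add R7.
Step 2: cheapest edge leaving the tree is R3—R7 (4); add R3.
Step 3: cheapest edge leaving the tree is R3—R8 (6); add R8.
Step 4: cheapest edge leaving the tree is R3—R6 (14); add R6.
The 4th edge added is R3—R6.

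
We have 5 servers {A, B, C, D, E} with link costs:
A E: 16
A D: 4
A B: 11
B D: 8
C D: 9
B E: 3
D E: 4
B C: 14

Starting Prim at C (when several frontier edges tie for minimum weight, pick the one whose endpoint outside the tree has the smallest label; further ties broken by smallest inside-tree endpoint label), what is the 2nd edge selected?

A-D

Prim's algorithm from C:
Step 1: cheapest edge leaving the tree is C D (9); add D.
Step 2: cheapest edge leaving the tree is A D (4); add A.
Step 3: cheapest edge leaving the tree is D E (4); add E.
Step 4: cheapest edge leaving the tree is B E (3); add B.
The 2nd edge added is A D.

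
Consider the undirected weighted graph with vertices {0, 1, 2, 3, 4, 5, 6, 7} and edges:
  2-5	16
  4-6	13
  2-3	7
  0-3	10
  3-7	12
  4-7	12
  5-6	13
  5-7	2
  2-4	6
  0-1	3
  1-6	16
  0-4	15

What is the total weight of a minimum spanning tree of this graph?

Prim, starting at 6.
Step 1: cheapest edge leaving the tree is 4-6 (13); add 4.
Step 2: cheapest edge leaving the tree is 2-4 (6); add 2.
Step 3: cheapest edge leaving the tree is 2-3 (7); add 3.
Step 4: cheapest edge leaving the tree is 0-3 (10); add 0.
Step 5: cheapest edge leaving the tree is 0-1 (3); add 1.
Step 6: cheapest edge leaving the tree is 3-7 (12); add 7.
Step 7: cheapest edge leaving the tree is 5-7 (2); add 5.
MST edges: 4-6, 2-4, 2-3, 0-3, 0-1, 3-7, 5-7; total weight 13+6+7+10+3+12+2 = 53.

53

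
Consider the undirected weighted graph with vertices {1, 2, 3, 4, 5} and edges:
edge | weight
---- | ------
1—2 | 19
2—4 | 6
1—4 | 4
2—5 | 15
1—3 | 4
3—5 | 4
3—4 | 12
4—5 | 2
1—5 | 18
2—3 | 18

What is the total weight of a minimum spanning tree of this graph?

16

Prim's algorithm from 3:
Step 1: frontier [1—3 4, 3—5 4, 3—4 12, 2—3 18] → take 1—3 (4); add 1.
Step 2: frontier [1—4 4, 1—5 18, 1—2 19, 3—5 4, 3—4 12, 2—3 18] → take 1—4 (4); add 4.
Step 3: frontier [1—5 18, 1—2 19, 3—5 4, 2—3 18, 4—5 2, 2—4 6] → take 4—5 (2); add 5.
Step 4: frontier [1—2 19, 2—3 18, 2—4 6, 2—5 15] → take 2—4 (6); add 2.
MST edges: 1—3, 1—4, 4—5, 2—4; total weight 4+4+2+6 = 16.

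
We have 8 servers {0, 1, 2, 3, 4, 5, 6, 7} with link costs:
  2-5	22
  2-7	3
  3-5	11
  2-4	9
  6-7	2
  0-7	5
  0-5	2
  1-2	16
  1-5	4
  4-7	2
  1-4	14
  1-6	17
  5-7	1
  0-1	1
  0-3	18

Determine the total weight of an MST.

Sort edges by weight, then run Kruskal:
0-1 (1): add — endpoints in different components.
5-7 (1): add — endpoints in different components.
0-5 (2): add — endpoints in different components.
4-7 (2): add — endpoints in different components.
6-7 (2): add — endpoints in different components.
2-7 (3): add — endpoints in different components.
1-5 (4): skip — 1 and 5 already connected.
0-7 (5): skip — 0 and 7 already connected.
2-4 (9): skip — 2 and 4 already connected.
3-5 (11): add — endpoints in different components.
MST edges: 0-1, 5-7, 0-5, 4-7, 6-7, 2-7, 3-5; total weight 1+1+2+2+2+3+11 = 22.

22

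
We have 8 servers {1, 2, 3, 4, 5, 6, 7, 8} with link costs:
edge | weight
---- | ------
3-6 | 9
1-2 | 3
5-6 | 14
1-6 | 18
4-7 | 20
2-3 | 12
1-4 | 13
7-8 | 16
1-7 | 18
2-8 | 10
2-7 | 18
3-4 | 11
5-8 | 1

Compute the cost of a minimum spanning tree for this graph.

62

Kruskal's algorithm — process edges by increasing weight (ties by edge label):
5-8 (1): add — endpoints in different components.
1-2 (3): add — endpoints in different components.
3-6 (9): add — endpoints in different components.
2-8 (10): add — endpoints in different components.
3-4 (11): add — endpoints in different components.
2-3 (12): add — endpoints in different components.
1-4 (13): skip — 1 and 4 already connected.
5-6 (14): skip — 5 and 6 already connected.
7-8 (16): add — endpoints in different components.
MST edges: 5-8, 1-2, 3-6, 2-8, 3-4, 2-3, 7-8; total weight 1+3+9+10+11+12+16 = 62.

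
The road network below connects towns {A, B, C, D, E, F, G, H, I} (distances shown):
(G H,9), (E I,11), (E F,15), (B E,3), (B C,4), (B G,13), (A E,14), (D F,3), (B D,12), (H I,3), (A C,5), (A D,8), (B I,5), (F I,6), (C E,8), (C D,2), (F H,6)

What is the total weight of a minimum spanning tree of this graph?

Kruskal's algorithm — process edges by increasing weight (ties by edge label):
C D (2): add — endpoints in different components.
B E (3): add — endpoints in different components.
D F (3): add — endpoints in different components.
H I (3): add — endpoints in different components.
B C (4): add — endpoints in different components.
A C (5): add — endpoints in different components.
B I (5): add — endpoints in different components.
F H (6): skip — F and H already connected.
F I (6): skip — F and I already connected.
A D (8): skip — A and D already connected.
C E (8): skip — C and E already connected.
G H (9): add — endpoints in different components.
MST edges: C D, B E, D F, H I, B C, A C, B I, G H; total weight 2+3+3+3+4+5+5+9 = 34.

34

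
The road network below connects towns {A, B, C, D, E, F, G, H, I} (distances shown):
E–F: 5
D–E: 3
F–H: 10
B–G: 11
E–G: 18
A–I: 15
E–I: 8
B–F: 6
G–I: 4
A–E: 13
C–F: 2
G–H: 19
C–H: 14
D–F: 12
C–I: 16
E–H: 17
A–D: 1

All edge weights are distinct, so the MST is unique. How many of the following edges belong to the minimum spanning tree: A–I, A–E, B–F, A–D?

Kruskal: consider edges lightest-first.
A–D (1): add — endpoints in different components.
C–F (2): add — endpoints in different components.
D–E (3): add — endpoints in different components.
G–I (4): add — endpoints in different components.
E–F (5): add — endpoints in different components.
B–F (6): add — endpoints in different components.
E–I (8): add — endpoints in different components.
F–H (10): add — endpoints in different components.
MST edge set: {A–D, C–F, D–E, G–I, E–F, B–F, E–I, F–H}.
Of the listed edges, {B–F, A–D} are in the MST → 2.

2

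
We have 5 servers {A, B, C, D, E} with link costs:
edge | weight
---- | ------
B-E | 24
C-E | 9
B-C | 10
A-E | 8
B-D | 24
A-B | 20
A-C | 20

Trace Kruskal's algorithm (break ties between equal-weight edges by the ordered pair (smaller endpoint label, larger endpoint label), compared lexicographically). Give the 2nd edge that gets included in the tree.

Sort edges by weight, then run Kruskal:
A-E (8): add. Components now {A,E} {B} {C} {D}
C-E (9): add. Components now {A,C,E} {B} {D}
B-C (10): add. Components now {A,B,C,E} {D}
A-B (20): skip — A and B already connected.
A-C (20): skip — A and C already connected.
B-D (24): add. Components now {A,B,C,D,E}
The 2nd edge added is C-E.

C-E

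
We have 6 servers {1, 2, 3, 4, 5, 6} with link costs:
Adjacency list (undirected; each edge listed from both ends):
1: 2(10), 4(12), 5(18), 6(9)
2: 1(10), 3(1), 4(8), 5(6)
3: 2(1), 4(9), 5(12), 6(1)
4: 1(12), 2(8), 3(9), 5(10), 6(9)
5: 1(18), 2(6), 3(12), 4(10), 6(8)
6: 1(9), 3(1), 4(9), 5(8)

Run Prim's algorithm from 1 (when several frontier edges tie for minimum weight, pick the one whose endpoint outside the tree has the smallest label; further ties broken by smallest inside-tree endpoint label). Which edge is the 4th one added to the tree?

Grow the tree from 1 using Prim:
Step 1: cheapest edge leaving the tree is 1—6 (9); add 6.
Step 2: cheapest edge leaving the tree is 3—6 (1); add 3.
Step 3: cheapest edge leaving the tree is 2—3 (1); add 2.
Step 4: cheapest edge leaving the tree is 2—5 (6); add 5.
Step 5: cheapest edge leaving the tree is 2—4 (8); add 4.
The 4th edge added is 2—5.

2-5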